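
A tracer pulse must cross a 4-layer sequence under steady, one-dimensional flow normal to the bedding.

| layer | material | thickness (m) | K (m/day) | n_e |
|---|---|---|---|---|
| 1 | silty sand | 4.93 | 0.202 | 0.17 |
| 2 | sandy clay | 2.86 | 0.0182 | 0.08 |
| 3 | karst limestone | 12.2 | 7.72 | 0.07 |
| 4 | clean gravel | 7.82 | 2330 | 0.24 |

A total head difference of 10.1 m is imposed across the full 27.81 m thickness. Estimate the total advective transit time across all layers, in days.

With flow normal to the layers, continuity requires the same specific discharge q through every layer.
Σ(b_i/K_i) = 4.93/0.202 + 2.86/0.0182 + 12.2/7.72 + 7.82/2330 = 183.1 d.
q = Δh / Σ(b_i/K_i) = 10.1 / 183.1 = 0.05515 m/day.
In each layer the seepage velocity is v_i = q/n_i, so the layer transit time is t_i = b_i·n_i / q:
  layer 1 (silty sand): t_1 = 4.93 × 0.17 / 0.05515 = 15.20 d
  layer 2 (sandy clay): t_2 = 2.86 × 0.08 / 0.05515 = 4.149 d
  layer 3 (karst limestone): t_3 = 12.2 × 0.07 / 0.05515 = 15.48 d
  layer 4 (clean gravel): t_4 = 7.82 × 0.24 / 0.05515 = 34.03 d
Total t = Σ t_i = 68.86 days.

68.9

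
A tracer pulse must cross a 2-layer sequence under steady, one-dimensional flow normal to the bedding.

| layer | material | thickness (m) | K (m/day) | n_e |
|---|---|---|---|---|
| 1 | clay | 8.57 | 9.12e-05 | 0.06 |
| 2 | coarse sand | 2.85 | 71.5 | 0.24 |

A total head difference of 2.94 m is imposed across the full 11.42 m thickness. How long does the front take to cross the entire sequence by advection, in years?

105

With flow normal to the layers, continuity requires the same specific discharge q through every layer.
Σ(b_i/K_i) = 8.57/9.12e-05 + 2.85/71.5 = 93969 d.
q = Δh / Σ(b_i/K_i) = 2.94 / 93969 = 3.129e-05 m/day.
In each layer the seepage velocity is v_i = q/n_i, so the layer transit time is t_i = b_i·n_i / q:
  layer 1 (clay): t_1 = 8.57 × 0.06 / 3.129e-05 = 16435 d
  layer 2 (coarse sand): t_2 = 2.85 × 0.24 / 3.129e-05 = 21862 d
Total t = Σ t_i = 38297 days = 104.9 years.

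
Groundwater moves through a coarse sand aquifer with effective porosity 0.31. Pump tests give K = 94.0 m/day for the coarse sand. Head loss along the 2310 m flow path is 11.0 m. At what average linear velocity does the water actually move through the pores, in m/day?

1.44

Hydraulic gradient i = Δh / L = 11.0 / 2310 = 0.004762.
Darcy flux q = K · i = 94.00 × 0.004762 = 0.4476 m/day.
Seepage velocity v = q / n_e = 0.4476 / 0.31 = 1.444 m/day.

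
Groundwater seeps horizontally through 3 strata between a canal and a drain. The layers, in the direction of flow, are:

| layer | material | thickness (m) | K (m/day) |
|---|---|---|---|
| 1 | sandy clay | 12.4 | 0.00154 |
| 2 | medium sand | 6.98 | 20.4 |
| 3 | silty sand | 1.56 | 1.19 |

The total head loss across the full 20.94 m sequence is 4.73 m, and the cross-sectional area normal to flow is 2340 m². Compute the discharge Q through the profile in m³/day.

1.37

Flow is perpendicular to layering, so the layers act in series and the equivalent K is the thickness-weighted harmonic mean.
Total thickness L = 12.4 + 6.98 + 1.56 = 20.94 m.
Σ(b_i/K_i) = 12.4/0.00154 + 6.98/20.4 + 1.56/1.19 = 8054 d.
K_eq = L / Σ(b_i/K_i) = 20.94 / 8054 = 0.002600 m/day.
Q = K_eq · A · (Δh/L) = 0.002600 × 2340 × (4.73/20.94) = 1.374 m³/day.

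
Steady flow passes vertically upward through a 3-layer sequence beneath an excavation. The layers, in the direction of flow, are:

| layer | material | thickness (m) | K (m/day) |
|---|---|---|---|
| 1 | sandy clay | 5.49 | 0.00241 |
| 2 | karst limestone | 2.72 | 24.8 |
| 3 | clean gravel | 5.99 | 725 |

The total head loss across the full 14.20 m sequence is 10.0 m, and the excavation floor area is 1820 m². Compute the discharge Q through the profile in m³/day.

Flow is perpendicular to layering, so the layers act in series and the equivalent K is the thickness-weighted harmonic mean.
Total thickness L = 5.49 + 2.72 + 5.99 = 14.20 m.
Σ(b_i/K_i) = 5.49/0.00241 + 2.72/24.8 + 5.99/725 = 2278 d.
K_eq = L / Σ(b_i/K_i) = 14.20 / 2278 = 0.006233 m/day.
Q = K_eq · A · (Δh/L) = 0.006233 × 1820 × (10.0/14.20) = 7.989 m³/day.

7.99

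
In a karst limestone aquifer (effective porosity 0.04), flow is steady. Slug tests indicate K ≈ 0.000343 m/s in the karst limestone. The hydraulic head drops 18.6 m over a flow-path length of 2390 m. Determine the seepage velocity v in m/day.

5.77

Convert K: 0.000343 m/s × 86400 = 29.64 m/day.
Hydraulic gradient i = Δh / L = 18.6 / 2390 = 0.007782.
Darcy flux q = K · i = 29.64 × 0.007782 = 0.2306 m/day.
Seepage velocity v = q / n_e = 0.2306 / 0.04 = 5.766 m/day.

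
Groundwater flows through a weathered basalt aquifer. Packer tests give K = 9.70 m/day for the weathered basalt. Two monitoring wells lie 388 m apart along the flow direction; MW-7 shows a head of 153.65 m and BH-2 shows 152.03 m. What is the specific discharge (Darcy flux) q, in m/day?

Hydraulic gradient i = (153.65 − 152.03) / 388 = 1.62 / 388 = 0.004175.
Specific discharge q = K · i = 9.700 × 0.004175 = 0.04050 m/day.

0.0405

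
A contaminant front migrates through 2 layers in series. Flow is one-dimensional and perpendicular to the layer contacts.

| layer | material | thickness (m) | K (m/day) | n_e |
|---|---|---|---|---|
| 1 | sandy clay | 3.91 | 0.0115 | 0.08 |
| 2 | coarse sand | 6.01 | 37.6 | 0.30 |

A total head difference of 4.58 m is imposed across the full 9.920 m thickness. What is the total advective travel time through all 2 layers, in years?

With flow normal to the layers, continuity requires the same specific discharge q through every layer.
Σ(b_i/K_i) = 3.91/0.0115 + 6.01/37.6 = 340.2 d.
q = Δh / Σ(b_i/K_i) = 4.58 / 340.2 = 0.01346 m/day.
In each layer the seepage velocity is v_i = q/n_i, so the layer transit time is t_i = b_i·n_i / q:
  layer 1 (sandy clay): t_1 = 3.91 × 0.08 / 0.01346 = 23.23 d
  layer 2 (coarse sand): t_2 = 6.01 × 0.30 / 0.01346 = 133.9 d
Total t = Σ t_i = 157.1 days = 0.4302 years.

0.430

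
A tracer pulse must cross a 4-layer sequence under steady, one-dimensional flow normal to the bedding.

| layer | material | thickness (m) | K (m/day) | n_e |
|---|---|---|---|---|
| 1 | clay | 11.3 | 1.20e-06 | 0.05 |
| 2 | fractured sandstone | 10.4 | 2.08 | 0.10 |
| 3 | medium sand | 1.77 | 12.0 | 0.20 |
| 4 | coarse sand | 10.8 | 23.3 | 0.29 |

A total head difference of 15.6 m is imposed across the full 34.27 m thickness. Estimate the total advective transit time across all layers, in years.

With flow normal to the layers, continuity requires the same specific discharge q through every layer.
Σ(b_i/K_i) = 11.3/1.20e-06 + 10.4/2.08 + 1.77/12.0 + 10.8/23.3 = 9.417e+06 d.
q = Δh / Σ(b_i/K_i) = 15.6 / 9.417e+06 = 1.657e-06 m/day.
In each layer the seepage velocity is v_i = q/n_i, so the layer transit time is t_i = b_i·n_i / q:
  layer 1 (clay): t_1 = 11.3 × 0.05 / 1.657e-06 = 3.411e+05 d
  layer 2 (fractured sandstone): t_2 = 10.4 × 0.10 / 1.657e-06 = 6.278e+05 d
  layer 3 (medium sand): t_3 = 1.77 × 0.20 / 1.657e-06 = 2.137e+05 d
  layer 4 (coarse sand): t_4 = 10.8 × 0.29 / 1.657e-06 = 1.891e+06 d
Total t = Σ t_i = 3.073e+06 days = 8414 years.

8410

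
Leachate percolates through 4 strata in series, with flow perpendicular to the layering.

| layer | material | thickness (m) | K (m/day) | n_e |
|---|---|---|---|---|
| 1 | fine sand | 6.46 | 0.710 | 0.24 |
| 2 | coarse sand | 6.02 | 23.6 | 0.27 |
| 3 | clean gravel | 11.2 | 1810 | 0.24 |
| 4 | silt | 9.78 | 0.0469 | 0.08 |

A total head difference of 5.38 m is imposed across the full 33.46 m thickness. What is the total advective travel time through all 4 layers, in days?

With flow normal to the layers, continuity requires the same specific discharge q through every layer.
Σ(b_i/K_i) = 6.46/0.710 + 6.02/23.6 + 11.2/1810 + 9.78/0.0469 = 217.9 d.
q = Δh / Σ(b_i/K_i) = 5.38 / 217.9 = 0.02469 m/day.
In each layer the seepage velocity is v_i = q/n_i, so the layer transit time is t_i = b_i·n_i / q:
  layer 1 (fine sand): t_1 = 6.46 × 0.24 / 0.02469 = 62.79 d
  layer 2 (coarse sand): t_2 = 6.02 × 0.27 / 0.02469 = 65.83 d
  layer 3 (clean gravel): t_3 = 11.2 × 0.24 / 0.02469 = 108.9 d
  layer 4 (silt): t_4 = 9.78 × 0.08 / 0.02469 = 31.69 d
Total t = Σ t_i = 269.2 days.

269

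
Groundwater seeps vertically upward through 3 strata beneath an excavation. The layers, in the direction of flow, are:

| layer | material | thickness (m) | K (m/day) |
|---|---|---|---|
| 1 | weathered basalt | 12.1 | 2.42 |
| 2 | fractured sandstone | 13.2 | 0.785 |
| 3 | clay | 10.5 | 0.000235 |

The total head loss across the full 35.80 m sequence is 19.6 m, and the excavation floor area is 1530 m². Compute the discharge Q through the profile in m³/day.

Flow is perpendicular to layering, so the layers act in series and the equivalent K is the thickness-weighted harmonic mean.
Total thickness L = 12.1 + 13.2 + 10.5 = 35.80 m.
Σ(b_i/K_i) = 12.1/2.42 + 13.2/0.785 + 10.5/0.000235 = 44703 d.
K_eq = L / Σ(b_i/K_i) = 35.80 / 44703 = 0.0008008 m/day.
Q = K_eq · A · (Δh/L) = 0.0008008 × 1530 × (19.6/35.80) = 0.6708 m³/day.

0.671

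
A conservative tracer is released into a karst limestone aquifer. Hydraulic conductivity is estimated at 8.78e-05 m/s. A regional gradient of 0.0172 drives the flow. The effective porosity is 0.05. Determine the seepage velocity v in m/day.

2.61

Convert K: 8.78e-05 m/s × 86400 = 7.586 m/day.
Hydraulic gradient i = 0.0172.
Darcy flux q = K · i = 7.586 × 0.01720 = 0.1305 m/day.
Seepage velocity v = q / n_e = 0.1305 / 0.05 = 2.610 m/day.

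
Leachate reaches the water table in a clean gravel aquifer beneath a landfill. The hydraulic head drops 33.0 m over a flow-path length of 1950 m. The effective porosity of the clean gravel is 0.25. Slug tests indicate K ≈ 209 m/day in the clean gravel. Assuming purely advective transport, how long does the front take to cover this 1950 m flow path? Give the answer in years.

Hydraulic gradient i = Δh / L = 33.0 / 1950 = 0.01692.
Darcy flux q = K · i = 209.0 × 0.01692 = 3.537 m/day.
Seepage velocity v = q / n_e = 3.537 / 0.25 = 14.15 m/day.
Travel time t = L / v = 1950 / 14.15 = 137.8 days = 0.3774 years.

0.377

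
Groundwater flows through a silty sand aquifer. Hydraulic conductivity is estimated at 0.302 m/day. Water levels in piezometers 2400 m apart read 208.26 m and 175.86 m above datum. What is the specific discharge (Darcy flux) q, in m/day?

Hydraulic gradient i = (208.26 − 175.86) / 2400 = 32.4 / 2400 = 0.01350.
Specific discharge q = K · i = 0.3020 × 0.01350 = 0.004077 m/day.

0.00408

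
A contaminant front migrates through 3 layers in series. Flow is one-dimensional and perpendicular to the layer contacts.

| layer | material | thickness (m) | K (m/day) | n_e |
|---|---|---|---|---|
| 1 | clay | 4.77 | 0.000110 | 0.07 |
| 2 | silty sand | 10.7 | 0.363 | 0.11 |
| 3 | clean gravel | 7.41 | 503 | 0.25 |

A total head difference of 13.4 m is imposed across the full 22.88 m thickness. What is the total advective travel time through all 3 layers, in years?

29.8

With flow normal to the layers, continuity requires the same specific discharge q through every layer.
Σ(b_i/K_i) = 4.77/0.000110 + 10.7/0.363 + 7.41/503 = 43393 d.
q = Δh / Σ(b_i/K_i) = 13.4 / 43393 = 0.0003088 m/day.
In each layer the seepage velocity is v_i = q/n_i, so the layer transit time is t_i = b_i·n_i / q:
  layer 1 (clay): t_1 = 4.77 × 0.07 / 0.0003088 = 1081 d
  layer 2 (silty sand): t_2 = 10.7 × 0.11 / 0.0003088 = 3811 d
  layer 3 (clean gravel): t_3 = 7.41 × 0.25 / 0.0003088 = 5999 d
Total t = Σ t_i = 10892 days = 29.82 years.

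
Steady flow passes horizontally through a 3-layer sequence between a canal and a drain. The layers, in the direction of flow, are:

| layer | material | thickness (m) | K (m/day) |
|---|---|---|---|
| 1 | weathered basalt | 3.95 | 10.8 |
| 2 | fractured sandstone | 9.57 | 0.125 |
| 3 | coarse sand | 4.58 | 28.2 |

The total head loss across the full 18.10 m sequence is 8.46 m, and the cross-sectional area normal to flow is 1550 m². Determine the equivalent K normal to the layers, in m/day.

0.235

Flow is perpendicular to layering, so the layers act in series and the equivalent K is the thickness-weighted harmonic mean.
Total thickness L = 3.95 + 9.57 + 4.58 = 18.10 m.
Σ(b_i/K_i) = 3.95/10.8 + 9.57/0.125 + 4.58/28.2 = 77.09 d.
K_eq = L / Σ(b_i/K_i) = 18.10 / 77.09 = 0.2348 m/day.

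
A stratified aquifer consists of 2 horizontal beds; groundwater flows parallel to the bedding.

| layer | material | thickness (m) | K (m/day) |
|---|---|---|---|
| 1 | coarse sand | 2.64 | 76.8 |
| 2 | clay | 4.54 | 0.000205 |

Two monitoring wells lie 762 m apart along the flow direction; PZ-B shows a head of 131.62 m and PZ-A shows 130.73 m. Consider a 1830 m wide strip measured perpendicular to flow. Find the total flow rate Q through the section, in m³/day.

433

Flow is parallel to layering, so each bed carries its own Darcy discharge and the transmissivities add.
Σ(K_i·b_i) = 76.8×2.64 + 0.000205×4.54 = 202.8 m²/day.
Hydraulic gradient i = (131.62 − 130.73) / 762 = 0.89 / 762 = 0.001168.
Q = Σ(K_i·b_i) · W · i = 202.8 × 1830 × 0.001168 = 433.4 m³/day.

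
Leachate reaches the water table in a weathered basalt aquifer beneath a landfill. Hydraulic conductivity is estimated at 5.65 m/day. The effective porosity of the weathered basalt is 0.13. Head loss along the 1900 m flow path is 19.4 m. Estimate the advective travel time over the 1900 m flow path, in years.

Hydraulic gradient i = Δh / L = 19.4 / 1900 = 0.01021.
Darcy flux q = K · i = 5.650 × 0.01021 = 0.05769 m/day.
Seepage velocity v = q / n_e = 0.05769 / 0.13 = 0.4438 m/day.
Travel time t = L / v = 1900 / 0.4438 = 4282 days = 11.72 years.

11.7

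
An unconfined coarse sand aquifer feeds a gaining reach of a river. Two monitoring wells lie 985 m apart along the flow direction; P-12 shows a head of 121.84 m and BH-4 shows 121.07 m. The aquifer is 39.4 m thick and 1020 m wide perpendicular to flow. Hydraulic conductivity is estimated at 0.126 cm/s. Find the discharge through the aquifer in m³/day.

3420

Convert K: 0.126 cm/s × 864 = 108.9 m/day.
Cross-sectional area A = 1020 × 39.4 = 40188 m².
Hydraulic gradient i = (121.84 − 121.07) / 985 = 0.77 / 985 = 0.0007817.
Darcy's law: Q = K · A · i = 108.9 × 40188 × 0.0007817 = 3420 m³/day.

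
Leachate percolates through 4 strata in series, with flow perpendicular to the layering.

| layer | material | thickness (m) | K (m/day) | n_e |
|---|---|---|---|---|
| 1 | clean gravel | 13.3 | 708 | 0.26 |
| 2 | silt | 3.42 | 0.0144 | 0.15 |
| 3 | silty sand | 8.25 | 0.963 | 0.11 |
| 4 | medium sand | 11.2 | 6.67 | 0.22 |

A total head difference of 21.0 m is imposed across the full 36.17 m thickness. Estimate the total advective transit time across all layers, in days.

With flow normal to the layers, continuity requires the same specific discharge q through every layer.
Σ(b_i/K_i) = 13.3/708 + 3.42/0.0144 + 8.25/0.963 + 11.2/6.67 = 247.8 d.
q = Δh / Σ(b_i/K_i) = 21.0 / 247.8 = 0.08476 m/day.
In each layer the seepage velocity is v_i = q/n_i, so the layer transit time is t_i = b_i·n_i / q:
  layer 1 (clean gravel): t_1 = 13.3 × 0.26 / 0.08476 = 40.80 d
  layer 2 (silt): t_2 = 3.42 × 0.15 / 0.08476 = 6.053 d
  layer 3 (silty sand): t_3 = 8.25 × 0.11 / 0.08476 = 10.71 d
  layer 4 (medium sand): t_4 = 11.2 × 0.22 / 0.08476 = 29.07 d
Total t = Σ t_i = 86.63 days.

86.6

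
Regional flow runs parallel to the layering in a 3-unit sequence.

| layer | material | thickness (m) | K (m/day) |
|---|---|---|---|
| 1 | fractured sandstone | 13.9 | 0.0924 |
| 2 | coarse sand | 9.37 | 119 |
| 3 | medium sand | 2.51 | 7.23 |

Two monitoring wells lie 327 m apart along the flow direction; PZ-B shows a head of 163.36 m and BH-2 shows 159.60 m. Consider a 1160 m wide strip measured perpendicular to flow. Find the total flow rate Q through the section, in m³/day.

15100

Flow is parallel to layering, so each bed carries its own Darcy discharge and the transmissivities add.
Σ(K_i·b_i) = 0.0924×13.9 + 119×9.37 + 7.23×2.51 = 1134 m²/day.
Hydraulic gradient i = (163.36 − 159.60) / 327 = 3.76 / 327 = 0.01150.
Q = Σ(K_i·b_i) · W · i = 1134 × 1160 × 0.01150 = 15132 m³/day.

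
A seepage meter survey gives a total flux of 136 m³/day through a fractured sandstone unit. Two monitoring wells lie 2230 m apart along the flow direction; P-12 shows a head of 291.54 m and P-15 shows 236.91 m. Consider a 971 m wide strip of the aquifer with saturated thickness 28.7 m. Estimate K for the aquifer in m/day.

0.199

Cross-sectional area A = 971 × 28.7 = 27868 m².
Hydraulic gradient i = (291.54 − 236.91) / 2230 = 54.63 / 2230 = 0.02450.
From Q = K·A·i, K = Q / (A·i) = 136 / (27868 × 0.02450) = 0.1992 m/day.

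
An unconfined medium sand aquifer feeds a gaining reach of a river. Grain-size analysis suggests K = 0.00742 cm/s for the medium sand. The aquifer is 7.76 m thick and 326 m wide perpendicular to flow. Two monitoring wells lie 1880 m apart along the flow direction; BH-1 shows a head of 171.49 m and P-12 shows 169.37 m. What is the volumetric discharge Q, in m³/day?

Convert K: 0.00742 cm/s × 864 = 6.411 m/day.
Cross-sectional area A = 326 × 7.76 = 2530 m².
Hydraulic gradient i = (171.49 − 169.37) / 1880 = 2.12 / 1880 = 0.001128.
Darcy's law: Q = K · A · i = 6.411 × 2530 × 0.001128 = 18.29 m³/day.

18.3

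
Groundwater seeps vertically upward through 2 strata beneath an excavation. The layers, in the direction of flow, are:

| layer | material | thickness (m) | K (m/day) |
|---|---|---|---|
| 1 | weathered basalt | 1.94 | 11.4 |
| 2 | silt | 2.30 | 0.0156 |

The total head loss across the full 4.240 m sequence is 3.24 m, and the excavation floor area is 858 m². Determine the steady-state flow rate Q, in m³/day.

Flow is perpendicular to layering, so the layers act in series and the equivalent K is the thickness-weighted harmonic mean.
Total thickness L = 1.94 + 2.30 = 4.240 m.
Σ(b_i/K_i) = 1.94/11.4 + 2.30/0.0156 = 147.6 d.
K_eq = L / Σ(b_i/K_i) = 4.240 / 147.6 = 0.02873 m/day.
Q = K_eq · A · (Δh/L) = 0.02873 × 858 × (3.24/4.240) = 18.83 m³/day.

18.8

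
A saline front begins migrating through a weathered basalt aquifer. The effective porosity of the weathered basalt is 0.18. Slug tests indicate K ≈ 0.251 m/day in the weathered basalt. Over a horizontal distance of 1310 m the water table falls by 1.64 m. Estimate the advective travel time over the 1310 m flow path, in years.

2050

Hydraulic gradient i = Δh / L = 1.64 / 1310 = 0.001252.
Darcy flux q = K · i = 0.2510 × 0.001252 = 0.0003142 m/day.
Seepage velocity v = q / n_e = 0.0003142 / 0.18 = 0.001746 m/day.
Travel time t = L / v = 1310 / 0.001746 = 7.504e+05 days = 2055 years.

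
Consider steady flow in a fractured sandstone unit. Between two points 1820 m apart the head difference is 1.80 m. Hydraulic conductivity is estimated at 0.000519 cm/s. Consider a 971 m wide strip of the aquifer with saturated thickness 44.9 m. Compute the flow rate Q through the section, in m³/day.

Convert K: 0.000519 cm/s × 864 = 0.4484 m/day.
Cross-sectional area A = 971 × 44.9 = 43598 m².
Hydraulic gradient i = Δh / L = 1.80 / 1820 = 0.0009890.
Darcy's law: Q = K · A · i = 0.4484 × 43598 × 0.0009890 = 19.34 m³/day.

19.3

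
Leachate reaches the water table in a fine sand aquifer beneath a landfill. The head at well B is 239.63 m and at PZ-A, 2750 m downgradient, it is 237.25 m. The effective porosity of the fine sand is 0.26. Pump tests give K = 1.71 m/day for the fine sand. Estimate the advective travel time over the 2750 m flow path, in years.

1320

Hydraulic gradient i = (239.63 − 237.25) / 2750 = 2.38 / 2750 = 0.0008655.
Darcy flux q = K · i = 1.710 × 0.0008655 = 0.001480 m/day.
Seepage velocity v = q / n_e = 0.001480 / 0.26 = 0.005692 m/day.
Travel time t = L / v = 2750 / 0.005692 = 4.831e+05 days = 1323 years.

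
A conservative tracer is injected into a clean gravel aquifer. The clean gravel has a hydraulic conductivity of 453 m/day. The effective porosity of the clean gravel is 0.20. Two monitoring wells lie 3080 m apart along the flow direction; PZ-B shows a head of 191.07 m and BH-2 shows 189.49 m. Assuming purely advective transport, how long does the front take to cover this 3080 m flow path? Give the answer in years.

7.26

Hydraulic gradient i = (191.07 − 189.49) / 3080 = 1.58 / 3080 = 0.0005130.
Darcy flux q = K · i = 453.0 × 0.0005130 = 0.2324 m/day.
Seepage velocity v = q / n_e = 0.2324 / 0.20 = 1.162 m/day.
Travel time t = L / v = 3080 / 1.162 = 2651 days = 7.257 years.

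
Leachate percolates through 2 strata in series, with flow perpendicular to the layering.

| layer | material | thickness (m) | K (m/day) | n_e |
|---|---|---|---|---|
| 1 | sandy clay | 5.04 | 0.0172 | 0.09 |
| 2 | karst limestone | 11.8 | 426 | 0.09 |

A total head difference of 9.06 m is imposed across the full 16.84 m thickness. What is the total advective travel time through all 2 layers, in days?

49.0

With flow normal to the layers, continuity requires the same specific discharge q through every layer.
Σ(b_i/K_i) = 5.04/0.0172 + 11.8/426 = 293.1 d.
q = Δh / Σ(b_i/K_i) = 9.06 / 293.1 = 0.03092 m/day.
In each layer the seepage velocity is v_i = q/n_i, so the layer transit time is t_i = b_i·n_i / q:
  layer 1 (sandy clay): t_1 = 5.04 × 0.09 / 0.03092 = 14.67 d
  layer 2 (karst limestone): t_2 = 11.8 × 0.09 / 0.03092 = 34.35 d
Total t = Σ t_i = 49.02 days.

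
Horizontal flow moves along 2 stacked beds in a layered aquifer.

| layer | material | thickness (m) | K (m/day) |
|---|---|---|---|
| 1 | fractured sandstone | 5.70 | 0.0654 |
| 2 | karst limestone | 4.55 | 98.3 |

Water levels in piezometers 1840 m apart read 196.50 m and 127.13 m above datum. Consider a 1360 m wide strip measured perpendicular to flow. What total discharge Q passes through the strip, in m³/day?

Flow is parallel to layering, so each bed carries its own Darcy discharge and the transmissivities add.
Σ(K_i·b_i) = 0.0654×5.70 + 98.3×4.55 = 447.6 m²/day.
Hydraulic gradient i = (196.50 − 127.13) / 1840 = 69.37 / 1840 = 0.03770.
Q = Σ(K_i·b_i) · W · i = 447.6 × 1360 × 0.03770 = 22952 m³/day.

23000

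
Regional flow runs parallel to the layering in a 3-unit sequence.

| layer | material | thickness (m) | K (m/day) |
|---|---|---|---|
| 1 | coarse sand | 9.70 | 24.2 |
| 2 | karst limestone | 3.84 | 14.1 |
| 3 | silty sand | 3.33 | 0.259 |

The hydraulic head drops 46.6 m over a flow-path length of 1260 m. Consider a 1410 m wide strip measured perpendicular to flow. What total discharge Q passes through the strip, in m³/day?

Flow is parallel to layering, so each bed carries its own Darcy discharge and the transmissivities add.
Σ(K_i·b_i) = 24.2×9.70 + 14.1×3.84 + 0.259×3.33 = 289.7 m²/day.
Hydraulic gradient i = Δh / L = 46.6 / 1260 = 0.03698.
Q = Σ(K_i·b_i) · W · i = 289.7 × 1410 × 0.03698 = 15110 m³/day.

15100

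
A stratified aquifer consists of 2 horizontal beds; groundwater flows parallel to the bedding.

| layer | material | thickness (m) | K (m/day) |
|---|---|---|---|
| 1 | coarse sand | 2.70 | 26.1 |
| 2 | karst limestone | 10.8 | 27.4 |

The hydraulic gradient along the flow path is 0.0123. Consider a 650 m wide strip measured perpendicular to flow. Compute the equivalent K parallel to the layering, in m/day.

Flow is parallel to layering, so each bed carries its own Darcy discharge and the transmissivities add.
Σ(K_i·b_i) = 26.1×2.70 + 27.4×10.8 = 366.4 m²/day.
Total thickness b = 13.50 m, so K_eq = Σ(K_i·b_i)/b = 27.14 m/day.

27.1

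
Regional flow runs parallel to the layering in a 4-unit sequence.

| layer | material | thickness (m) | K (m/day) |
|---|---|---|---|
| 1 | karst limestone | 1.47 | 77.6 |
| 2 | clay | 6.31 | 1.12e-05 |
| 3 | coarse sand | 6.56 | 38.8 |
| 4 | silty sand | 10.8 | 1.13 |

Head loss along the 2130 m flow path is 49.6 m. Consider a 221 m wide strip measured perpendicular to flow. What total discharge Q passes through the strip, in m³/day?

1960

Flow is parallel to layering, so each bed carries its own Darcy discharge and the transmissivities add.
Σ(K_i·b_i) = 77.6×1.47 + 1.12e-05×6.31 + 38.8×6.56 + 1.13×10.8 = 380.8 m²/day.
Hydraulic gradient i = Δh / L = 49.6 / 2130 = 0.02329.
Q = Σ(K_i·b_i) · W · i = 380.8 × 221 × 0.02329 = 1960 m³/day.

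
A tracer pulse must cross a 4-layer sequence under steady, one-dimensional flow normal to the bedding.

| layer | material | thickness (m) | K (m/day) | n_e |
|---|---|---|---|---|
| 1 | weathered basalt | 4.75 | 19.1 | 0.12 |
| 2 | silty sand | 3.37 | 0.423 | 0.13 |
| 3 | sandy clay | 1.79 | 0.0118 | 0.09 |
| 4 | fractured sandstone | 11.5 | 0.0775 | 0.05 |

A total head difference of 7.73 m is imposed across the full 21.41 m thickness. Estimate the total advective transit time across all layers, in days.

69.6

With flow normal to the layers, continuity requires the same specific discharge q through every layer.
Σ(b_i/K_i) = 4.75/19.1 + 3.37/0.423 + 1.79/0.0118 + 11.5/0.0775 = 308.3 d.
q = Δh / Σ(b_i/K_i) = 7.73 / 308.3 = 0.02507 m/day.
In each layer the seepage velocity is v_i = q/n_i, so the layer transit time is t_i = b_i·n_i / q:
  layer 1 (weathered basalt): t_1 = 4.75 × 0.12 / 0.02507 = 22.73 d
  layer 2 (silty sand): t_2 = 3.37 × 0.13 / 0.02507 = 17.47 d
  layer 3 (sandy clay): t_3 = 1.79 × 0.09 / 0.02507 = 6.425 d
  layer 4 (fractured sandstone): t_4 = 11.5 × 0.05 / 0.02507 = 22.93 d
Total t = Σ t_i = 69.56 days.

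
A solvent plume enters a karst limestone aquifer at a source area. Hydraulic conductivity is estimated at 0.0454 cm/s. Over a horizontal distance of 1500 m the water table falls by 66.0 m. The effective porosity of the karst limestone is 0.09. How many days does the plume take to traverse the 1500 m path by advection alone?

Convert K: 0.0454 cm/s × 864 = 39.23 m/day.
Hydraulic gradient i = Δh / L = 66.0 / 1500 = 0.04400.
Darcy flux q = K · i = 39.23 × 0.04400 = 1.726 m/day.
Seepage velocity v = q / n_e = 1.726 / 0.09 = 19.18 m/day.
Travel time t = L / v = 1500 / 19.18 = 78.22 days.

78.2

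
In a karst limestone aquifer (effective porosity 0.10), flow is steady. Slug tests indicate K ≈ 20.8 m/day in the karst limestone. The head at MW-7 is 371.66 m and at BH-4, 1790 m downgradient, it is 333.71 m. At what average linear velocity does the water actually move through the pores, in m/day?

Hydraulic gradient i = (371.66 − 333.71) / 1790 = 37.95 / 1790 = 0.02120.
Darcy flux q = K · i = 20.80 × 0.02120 = 0.4410 m/day.
Seepage velocity v = q / n_e = 0.4410 / 0.10 = 4.410 m/day.

4.41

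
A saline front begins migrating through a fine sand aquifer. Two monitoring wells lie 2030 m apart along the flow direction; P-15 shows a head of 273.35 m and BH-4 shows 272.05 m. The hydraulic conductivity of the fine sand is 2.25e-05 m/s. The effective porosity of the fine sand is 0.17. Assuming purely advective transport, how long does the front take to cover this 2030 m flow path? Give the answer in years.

Convert K: 2.25e-05 m/s × 86400 = 1.944 m/day.
Hydraulic gradient i = (273.35 − 272.05) / 2030 = 1.3 / 2030 = 0.0006404.
Darcy flux q = K · i = 1.944 × 0.0006404 = 0.001245 m/day.
Seepage velocity v = q / n_e = 0.001245 / 0.17 = 0.007323 m/day.
Travel time t = L / v = 2030 / 0.007323 = 2.772e+05 days = 758.9 years.

759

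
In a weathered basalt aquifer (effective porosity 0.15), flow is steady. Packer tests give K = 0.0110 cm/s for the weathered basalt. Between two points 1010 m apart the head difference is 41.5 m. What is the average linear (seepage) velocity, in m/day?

2.60

Convert K: 0.0110 cm/s × 864 = 9.504 m/day.
Hydraulic gradient i = Δh / L = 41.5 / 1010 = 0.04109.
Darcy flux q = K · i = 9.504 × 0.04109 = 0.3905 m/day.
Seepage velocity v = q / n_e = 0.3905 / 0.15 = 2.603 m/day.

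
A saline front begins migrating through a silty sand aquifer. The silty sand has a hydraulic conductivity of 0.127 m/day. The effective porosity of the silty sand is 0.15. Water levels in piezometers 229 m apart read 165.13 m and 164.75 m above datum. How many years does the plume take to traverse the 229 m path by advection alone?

446

Hydraulic gradient i = (165.13 − 164.75) / 229 = 0.38 / 229 = 0.001659.
Darcy flux q = K · i = 0.1270 × 0.001659 = 0.0002107 m/day.
Seepage velocity v = q / n_e = 0.0002107 / 0.15 = 0.001405 m/day.
Travel time t = L / v = 229 / 0.001405 = 1.630e+05 days = 446.3 years.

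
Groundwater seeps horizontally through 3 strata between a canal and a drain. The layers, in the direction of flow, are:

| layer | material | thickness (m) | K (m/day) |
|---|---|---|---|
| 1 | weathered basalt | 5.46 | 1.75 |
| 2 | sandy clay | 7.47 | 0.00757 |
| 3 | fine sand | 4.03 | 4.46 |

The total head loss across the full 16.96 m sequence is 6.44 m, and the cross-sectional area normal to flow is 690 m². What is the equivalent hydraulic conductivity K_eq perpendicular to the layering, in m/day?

0.0171

Flow is perpendicular to layering, so the layers act in series and the equivalent K is the thickness-weighted harmonic mean.
Total thickness L = 5.46 + 7.47 + 4.03 = 16.96 m.
Σ(b_i/K_i) = 5.46/1.75 + 7.47/0.00757 + 4.03/4.46 = 990.8 d.
K_eq = L / Σ(b_i/K_i) = 16.96 / 990.8 = 0.01712 m/day.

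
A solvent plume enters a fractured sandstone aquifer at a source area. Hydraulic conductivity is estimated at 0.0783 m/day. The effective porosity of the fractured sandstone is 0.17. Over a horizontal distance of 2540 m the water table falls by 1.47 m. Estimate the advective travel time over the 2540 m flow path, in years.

26100

Hydraulic gradient i = Δh / L = 1.47 / 2540 = 0.0005787.
Darcy flux q = K · i = 0.07830 × 0.0005787 = 4.532e-05 m/day.
Seepage velocity v = q / n_e = 4.532e-05 / 0.17 = 0.0002666 m/day.
Travel time t = L / v = 2540 / 0.0002666 = 9.529e+06 days = 26088 years.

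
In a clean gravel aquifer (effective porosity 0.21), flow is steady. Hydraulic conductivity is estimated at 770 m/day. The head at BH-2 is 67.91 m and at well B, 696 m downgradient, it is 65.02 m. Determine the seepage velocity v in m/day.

15.2

Hydraulic gradient i = (67.91 − 65.02) / 696 = 2.89 / 696 = 0.004152.
Darcy flux q = K · i = 770.0 × 0.004152 = 3.197 m/day.
Seepage velocity v = q / n_e = 3.197 / 0.21 = 15.23 m/day.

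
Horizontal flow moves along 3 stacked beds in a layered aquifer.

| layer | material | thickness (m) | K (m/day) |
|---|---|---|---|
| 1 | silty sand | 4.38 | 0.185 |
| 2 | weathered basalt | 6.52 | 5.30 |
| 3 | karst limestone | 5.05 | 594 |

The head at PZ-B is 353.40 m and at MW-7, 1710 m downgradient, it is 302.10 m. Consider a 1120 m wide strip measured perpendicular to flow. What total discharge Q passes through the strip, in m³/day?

102000

Flow is parallel to layering, so each bed carries its own Darcy discharge and the transmissivities add.
Σ(K_i·b_i) = 0.185×4.38 + 5.30×6.52 + 594×5.05 = 3035 m²/day.
Hydraulic gradient i = (353.40 − 302.10) / 1710 = 51.3 / 1710 = 0.03000.
Q = Σ(K_i·b_i) · W · i = 3035 × 1120 × 0.03000 = 1.020e+05 m³/day.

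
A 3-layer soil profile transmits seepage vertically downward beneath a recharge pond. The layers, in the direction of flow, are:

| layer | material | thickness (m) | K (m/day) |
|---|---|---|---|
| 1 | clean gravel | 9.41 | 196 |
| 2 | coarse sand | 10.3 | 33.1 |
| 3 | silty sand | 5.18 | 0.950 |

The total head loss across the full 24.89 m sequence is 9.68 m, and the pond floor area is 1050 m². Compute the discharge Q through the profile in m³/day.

1750

Flow is perpendicular to layering, so the layers act in series and the equivalent K is the thickness-weighted harmonic mean.
Total thickness L = 9.41 + 10.3 + 5.18 = 24.89 m.
Σ(b_i/K_i) = 9.41/196 + 10.3/33.1 + 5.18/0.950 = 5.812 d.
K_eq = L / Σ(b_i/K_i) = 24.89 / 5.812 = 4.283 m/day.
Q = K_eq · A · (Δh/L) = 4.283 × 1050 × (9.68/24.89) = 1749 m³/day.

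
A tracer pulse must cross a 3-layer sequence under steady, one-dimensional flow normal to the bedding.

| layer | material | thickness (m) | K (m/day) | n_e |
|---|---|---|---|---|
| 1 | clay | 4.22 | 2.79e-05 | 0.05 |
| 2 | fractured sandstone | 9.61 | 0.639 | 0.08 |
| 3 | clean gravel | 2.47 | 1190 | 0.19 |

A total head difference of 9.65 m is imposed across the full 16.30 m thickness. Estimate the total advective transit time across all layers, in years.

With flow normal to the layers, continuity requires the same specific discharge q through every layer.
Σ(b_i/K_i) = 4.22/2.79e-05 + 9.61/0.639 + 2.47/1190 = 1.513e+05 d.
q = Δh / Σ(b_i/K_i) = 9.65 / 1.513e+05 = 6.379e-05 m/day.
In each layer the seepage velocity is v_i = q/n_i, so the layer transit time is t_i = b_i·n_i / q:
  layer 1 (clay): t_1 = 4.22 × 0.05 / 6.379e-05 = 3308 d
  layer 2 (fractured sandstone): t_2 = 9.61 × 0.08 / 6.379e-05 = 12051 d
  layer 3 (clean gravel): t_3 = 2.47 × 0.19 / 6.379e-05 = 7357 d
Total t = Σ t_i = 22716 days = 62.19 years.

62.2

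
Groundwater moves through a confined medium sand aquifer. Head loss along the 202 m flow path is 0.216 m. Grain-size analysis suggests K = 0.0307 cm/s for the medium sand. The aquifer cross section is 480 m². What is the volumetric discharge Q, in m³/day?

Convert K: 0.0307 cm/s × 864 = 26.52 m/day.
Hydraulic gradient i = Δh / L = 0.216 / 202 = 0.001069.
Darcy's law: Q = K · A · i = 26.52 × 480.0 × 0.001069 = 13.61 m³/day.

13.6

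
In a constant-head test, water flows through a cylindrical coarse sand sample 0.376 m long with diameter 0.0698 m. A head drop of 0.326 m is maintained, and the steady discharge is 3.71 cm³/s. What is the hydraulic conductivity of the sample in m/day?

96.6

Cross-sectional area A = π·(d/2)² = π × (0.0698/2)² = 0.003826 m².
Convert discharge: 3.71 cm³/s = 3.710e-06 m³/s.
Darcy's law rearranged: K = Q·L / (A·Δh) = 3.710e-06 × 0.376 / (0.003826 × 0.326) = 0.001118 m/s = 96.62 m/day.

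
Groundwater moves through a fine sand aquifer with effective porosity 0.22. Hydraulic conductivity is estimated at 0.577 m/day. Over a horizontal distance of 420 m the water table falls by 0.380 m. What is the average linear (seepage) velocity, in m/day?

Hydraulic gradient i = Δh / L = 0.380 / 420 = 0.0009048.
Darcy flux q = K · i = 0.5770 × 0.0009048 = 0.0005220 m/day.
Seepage velocity v = q / n_e = 0.0005220 / 0.22 = 0.002373 m/day.

0.00237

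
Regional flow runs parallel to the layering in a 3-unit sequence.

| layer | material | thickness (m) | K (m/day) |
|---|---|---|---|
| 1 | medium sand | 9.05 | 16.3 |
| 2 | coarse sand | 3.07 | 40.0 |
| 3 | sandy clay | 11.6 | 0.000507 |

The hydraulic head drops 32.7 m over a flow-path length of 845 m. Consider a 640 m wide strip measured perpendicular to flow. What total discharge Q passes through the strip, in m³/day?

6700

Flow is parallel to layering, so each bed carries its own Darcy discharge and the transmissivities add.
Σ(K_i·b_i) = 16.3×9.05 + 40.0×3.07 + 0.000507×11.6 = 270.3 m²/day.
Hydraulic gradient i = Δh / L = 32.7 / 845 = 0.03870.
Q = Σ(K_i·b_i) · W · i = 270.3 × 640 × 0.03870 = 6695 m³/day.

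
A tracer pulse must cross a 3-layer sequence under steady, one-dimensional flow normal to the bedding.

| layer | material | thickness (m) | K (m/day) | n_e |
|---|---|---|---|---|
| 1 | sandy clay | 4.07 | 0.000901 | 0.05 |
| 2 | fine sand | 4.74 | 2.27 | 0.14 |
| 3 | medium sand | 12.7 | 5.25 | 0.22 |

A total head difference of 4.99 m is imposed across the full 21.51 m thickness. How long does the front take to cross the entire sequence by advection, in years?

9.08

With flow normal to the layers, continuity requires the same specific discharge q through every layer.
Σ(b_i/K_i) = 4.07/0.000901 + 4.74/2.27 + 12.7/5.25 = 4522 d.
q = Δh / Σ(b_i/K_i) = 4.99 / 4522 = 0.001104 m/day.
In each layer the seepage velocity is v_i = q/n_i, so the layer transit time is t_i = b_i·n_i / q:
  layer 1 (sandy clay): t_1 = 4.07 × 0.05 / 0.001104 = 184.4 d
  layer 2 (fine sand): t_2 = 4.74 × 0.14 / 0.001104 = 601.3 d
  layer 3 (medium sand): t_3 = 12.7 × 0.22 / 0.001104 = 2532 d
Total t = Σ t_i = 3318 days = 9.083 years.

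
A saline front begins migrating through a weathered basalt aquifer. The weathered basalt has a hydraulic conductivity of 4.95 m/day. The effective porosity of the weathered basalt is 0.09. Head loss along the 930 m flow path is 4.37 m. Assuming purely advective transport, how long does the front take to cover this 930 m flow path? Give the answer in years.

9.85

Hydraulic gradient i = Δh / L = 4.37 / 930 = 0.004699.
Darcy flux q = K · i = 4.950 × 0.004699 = 0.02326 m/day.
Seepage velocity v = q / n_e = 0.02326 / 0.09 = 0.2584 m/day.
Travel time t = L / v = 930 / 0.2584 = 3599 days = 9.852 years.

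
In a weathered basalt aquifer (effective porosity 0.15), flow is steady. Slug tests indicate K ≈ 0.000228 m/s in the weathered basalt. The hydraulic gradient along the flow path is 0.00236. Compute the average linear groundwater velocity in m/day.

0.310

Convert K: 0.000228 m/s × 86400 = 19.70 m/day.
Hydraulic gradient i = 0.00236.
Darcy flux q = K · i = 19.70 × 0.002360 = 0.04649 m/day.
Seepage velocity v = q / n_e = 0.04649 / 0.15 = 0.3099 m/day.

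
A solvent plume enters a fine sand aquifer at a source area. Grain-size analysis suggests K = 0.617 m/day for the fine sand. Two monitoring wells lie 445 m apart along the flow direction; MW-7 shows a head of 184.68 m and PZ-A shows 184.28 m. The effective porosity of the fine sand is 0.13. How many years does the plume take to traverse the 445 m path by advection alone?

Hydraulic gradient i = (184.68 − 184.28) / 445 = 0.4 / 445 = 0.0008989.
Darcy flux q = K · i = 0.6170 × 0.0008989 = 0.0005546 m/day.
Seepage velocity v = q / n_e = 0.0005546 / 0.13 = 0.004266 m/day.
Travel time t = L / v = 445 / 0.004266 = 1.043e+05 days = 285.6 years.

286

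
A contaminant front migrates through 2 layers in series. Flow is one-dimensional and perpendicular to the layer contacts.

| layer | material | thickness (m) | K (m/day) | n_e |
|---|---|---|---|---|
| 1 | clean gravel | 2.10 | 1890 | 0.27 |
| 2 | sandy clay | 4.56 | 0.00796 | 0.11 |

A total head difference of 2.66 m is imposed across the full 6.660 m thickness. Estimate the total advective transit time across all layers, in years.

0.630

With flow normal to the layers, continuity requires the same specific discharge q through every layer.
Σ(b_i/K_i) = 2.10/1890 + 4.56/0.00796 = 572.9 d.
q = Δh / Σ(b_i/K_i) = 2.66 / 572.9 = 0.004643 m/day.
In each layer the seepage velocity is v_i = q/n_i, so the layer transit time is t_i = b_i·n_i / q:
  layer 1 (clean gravel): t_1 = 2.10 × 0.27 / 0.004643 = 122.1 d
  layer 2 (sandy clay): t_2 = 4.56 × 0.11 / 0.004643 = 108.0 d
Total t = Σ t_i = 230.1 days = 0.6301 years.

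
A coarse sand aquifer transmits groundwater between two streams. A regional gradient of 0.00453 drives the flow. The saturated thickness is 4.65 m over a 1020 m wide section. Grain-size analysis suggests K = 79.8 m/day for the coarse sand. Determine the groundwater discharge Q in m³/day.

Cross-sectional area A = 1020 × 4.65 = 4743 m².
Hydraulic gradient i = 0.00453.
Darcy's law: Q = K · A · i = 79.80 × 4743 × 0.004530 = 1715 m³/day.

1710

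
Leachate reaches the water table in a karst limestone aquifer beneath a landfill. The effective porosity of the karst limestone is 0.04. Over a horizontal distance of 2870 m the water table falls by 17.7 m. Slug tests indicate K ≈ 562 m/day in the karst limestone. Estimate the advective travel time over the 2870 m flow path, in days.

33.1

Hydraulic gradient i = Δh / L = 17.7 / 2870 = 0.006167.
Darcy flux q = K · i = 562.0 × 0.006167 = 3.466 m/day.
Seepage velocity v = q / n_e = 3.466 / 0.04 = 86.65 m/day.
Travel time t = L / v = 2870 / 86.65 = 33.12 days.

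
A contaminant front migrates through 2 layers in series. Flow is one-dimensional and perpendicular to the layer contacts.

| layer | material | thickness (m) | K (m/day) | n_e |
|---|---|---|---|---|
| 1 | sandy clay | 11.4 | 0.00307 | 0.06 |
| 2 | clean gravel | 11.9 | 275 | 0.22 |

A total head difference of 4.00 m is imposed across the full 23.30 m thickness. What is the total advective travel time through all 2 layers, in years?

8.39

With flow normal to the layers, continuity requires the same specific discharge q through every layer.
Σ(b_i/K_i) = 11.4/0.00307 + 11.9/275 = 3713 d.
q = Δh / Σ(b_i/K_i) = 4.00 / 3713 = 0.001077 m/day.
In each layer the seepage velocity is v_i = q/n_i, so the layer transit time is t_i = b_i·n_i / q:
  layer 1 (sandy clay): t_1 = 11.4 × 0.06 / 0.001077 = 635.0 d
  layer 2 (clean gravel): t_2 = 11.9 × 0.22 / 0.001077 = 2430 d
Total t = Σ t_i = 3065 days = 8.393 years.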